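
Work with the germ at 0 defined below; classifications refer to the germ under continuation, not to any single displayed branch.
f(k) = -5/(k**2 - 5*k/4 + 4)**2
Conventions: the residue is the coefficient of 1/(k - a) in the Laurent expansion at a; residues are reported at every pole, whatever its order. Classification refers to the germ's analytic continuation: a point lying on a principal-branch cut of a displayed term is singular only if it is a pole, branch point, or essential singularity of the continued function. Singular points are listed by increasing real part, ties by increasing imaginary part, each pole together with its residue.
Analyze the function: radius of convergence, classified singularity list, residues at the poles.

Denominator factor (k**2 - 5*k/4 + 4)^2: discriminant -231/16, complex-conjugate roots (5/8) + ((1/8)*sqrt(231))*i and (5/8) - ((1/8)*sqrt(231))*i; poles of order 2, moduli 2 and 2.
The radius of convergence is the smallest modulus among the singular points: 2.
The factor k**2 - 5*k/4 + 4 splits as (k - a)(k - a') with a = (5/8) - ((1/8)*sqrt(231))*i, a' = (5/8) + ((1/8)*sqrt(231))*i. At the order-2 pole a set g(k) = (k - a)^2*f(k) = [-5] / (k - a')^2.
Order-2 pole: residue = g'(a); g'((5/8) - ((1/8)*sqrt(231))*i) = -((640/53361)*sqrt(231))*i, so the residue is -((640/53361)*sqrt(231))*i.
The factor k**2 - 5*k/4 + 4 splits as (k - a)(k - a') with a = (5/8) + ((1/8)*sqrt(231))*i, a' = (5/8) - ((1/8)*sqrt(231))*i. At the order-2 pole a set g(k) = (k - a)^2*f(k) = [-5] / (k - a')^2.
Order-2 pole: residue = g'(a); g'((5/8) + ((1/8)*sqrt(231))*i) = ((640/53361)*sqrt(231))*i, so the residue is ((640/53361)*sqrt(231))*i.
List the singular points by increasing real part (a conjugate pair: the negative imaginary part first).

Radius of convergence at 0: 2.
At (5/8) - ((1/8)*sqrt(231))*i: a pole of order 2; residue -((640/53361)*sqrt(231))*i.
At (5/8) + ((1/8)*sqrt(231))*i: a pole of order 2; residue ((640/53361)*sqrt(231))*i.


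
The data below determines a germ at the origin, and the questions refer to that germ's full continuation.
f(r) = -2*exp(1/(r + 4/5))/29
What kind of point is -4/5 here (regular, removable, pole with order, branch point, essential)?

The exponent 1/(r - (-4/5)) has a pole at -4/5, so exp(1/(r - (-4/5))) takes every nonzero value near it: an essential singularity (not a pole of any order).

The point is an essential singularity.


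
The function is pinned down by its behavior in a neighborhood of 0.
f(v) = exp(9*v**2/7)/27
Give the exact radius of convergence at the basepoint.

The radius of convergence is infinite.

The factor exp(9*v**2/7) is entire and contributes no finite singular point.
The polynomial part has no poles.
No finite singular points: the Taylor series at 0 converges everywhere.


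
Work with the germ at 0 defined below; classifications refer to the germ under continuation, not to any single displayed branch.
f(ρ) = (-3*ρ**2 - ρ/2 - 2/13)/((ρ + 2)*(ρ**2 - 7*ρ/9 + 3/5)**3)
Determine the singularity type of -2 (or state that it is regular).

The denominator factor ρ + 2 vanishes at -2 and appears to the power 1; the numerator there equals -145/13, nonzero, and no other factor vanishes.
Hence a pole whose order is the multiplicity, 1.

The point is a pole of order 1.


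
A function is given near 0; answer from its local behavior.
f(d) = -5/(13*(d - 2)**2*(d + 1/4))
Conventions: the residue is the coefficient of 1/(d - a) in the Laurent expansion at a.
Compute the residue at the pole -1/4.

The residue is -80/1053.

At the order-1 pole -1/4 set g(d) = (d - (-1/4))*f(d) = -5/(13*(d - 2)**2).
Simple pole: residue = g(a) at a = -1/4, which is -80/1053.


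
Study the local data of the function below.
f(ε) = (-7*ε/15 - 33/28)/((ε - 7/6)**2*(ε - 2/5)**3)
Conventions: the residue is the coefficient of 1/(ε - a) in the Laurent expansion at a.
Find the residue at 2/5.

At the order-3 pole 2/5 set g(ε) = (ε - (2/5))^3*f(ε) = (-7*ε/15 - 33/28)/(ε - 7/6)**2.
Order-3 pole: residue = g''(a)/2; g''(2/5) = -54559800/1958887, so the residue is -27279900/1958887.

The residue is -27279900/1958887.


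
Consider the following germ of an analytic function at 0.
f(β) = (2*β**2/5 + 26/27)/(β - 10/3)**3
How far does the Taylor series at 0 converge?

The radius of convergence is 10/3.

Denominator factor (β - 10/3)^3: pole of order 3 at 10/3, modulus 10/3.
The radius of convergence is the smallest modulus among the singular points: 10/3.


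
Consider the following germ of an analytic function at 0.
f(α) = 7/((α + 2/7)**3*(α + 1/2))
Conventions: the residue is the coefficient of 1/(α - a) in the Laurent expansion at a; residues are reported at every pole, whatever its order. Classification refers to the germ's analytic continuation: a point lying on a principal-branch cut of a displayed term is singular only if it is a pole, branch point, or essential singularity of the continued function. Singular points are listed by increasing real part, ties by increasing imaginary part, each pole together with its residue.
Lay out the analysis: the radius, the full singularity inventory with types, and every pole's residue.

Radius of convergence at 0: 2/7.
At -1/2: a pole of order 1; residue -19208/27.
At -2/7: a pole of order 3; residue 19208/27.

Denominator factor (α + 1/2): pole of order 1 at -1/2, modulus 1/2.
Denominator factor (α + 2/7)^3: pole of order 3 at -2/7, modulus 2/7.
The radius of convergence is the smallest modulus among the singular points: 2/7.
At the order-1 pole -1/2 set g(α) = (α - (-1/2))*f(α) = 7/(α + 2/7)**3.
Simple pole: residue = g(a) at a = -1/2, which is -19208/27.
At the order-3 pole -2/7 set g(α) = (α - (-2/7))^3*f(α) = 7/(α + 1/2).
Order-3 pole: residue = g''(a)/2; g''(-2/7) = 38416/27, so the residue is 19208/27.
List the singular points by increasing real part (a conjugate pair: the negative imaginary part first).


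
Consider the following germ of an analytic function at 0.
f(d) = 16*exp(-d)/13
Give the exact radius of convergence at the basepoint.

The factor exp(-d) is entire and contributes no finite singular point.
The polynomial part has no poles.
No finite singular points: the Taylor series at 0 converges everywhere.

The radius of convergence is infinite.


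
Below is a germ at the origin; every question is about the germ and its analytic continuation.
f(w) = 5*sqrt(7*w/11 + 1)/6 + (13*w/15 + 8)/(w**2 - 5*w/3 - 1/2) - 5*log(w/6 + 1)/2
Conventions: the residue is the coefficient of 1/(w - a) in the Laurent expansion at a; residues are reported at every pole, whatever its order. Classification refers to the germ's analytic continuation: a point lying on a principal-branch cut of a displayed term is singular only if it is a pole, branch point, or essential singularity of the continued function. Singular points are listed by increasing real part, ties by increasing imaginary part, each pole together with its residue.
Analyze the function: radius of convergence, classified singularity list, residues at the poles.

Denominator factor (w**2 - 5*w/3 - 1/2): discriminant 43/9, real irrational roots 5/6 + (1/6)*sqrt(43) and 5/6 - (1/6)*sqrt(43); poles of order 1, moduli 5/6 + (1/6)*sqrt(43) and -5/6 + (1/6)*sqrt(43).
Branch term (5/6)*sqrt(1 - w/(-11/7)): its argument vanishes at w = -11/7, a square-root branch point, modulus 11/7.
Branch term (-5/2)*log(1 - w/(-6)): its argument vanishes at w = -6, a logarithmic branch point, modulus 6.
The radius of convergence is the smallest modulus among the singular points: -5/6 + (1/6)*sqrt(43).
The branch terms are analytic at 5/6 - (1/6)*sqrt(43) and contribute nothing to the residue; only the rational part matters.
The factor w**2 - 5*w/3 - 1/2 splits as (w - a)(w - a') with a = 5/6 - (1/6)*sqrt(43), a' = 5/6 + (1/6)*sqrt(43). At the order-1 pole a set g(w) = (w - a)*(rational part) = [13*w/15 + 8] / (w - a').
Simple pole: residue = g(a) at a = 5/6 - (1/6)*sqrt(43), which is 13/30 - (157/258)*sqrt(43).
The branch terms are analytic at 5/6 + (1/6)*sqrt(43) and contribute nothing to the residue; only the rational part matters.
The factor w**2 - 5*w/3 - 1/2 splits as (w - a)(w - a') with a = 5/6 + (1/6)*sqrt(43), a' = 5/6 - (1/6)*sqrt(43). At the order-1 pole a set g(w) = (w - a)*(rational part) = [13*w/15 + 8] / (w - a').
Simple pole: residue = g(a) at a = 5/6 + (1/6)*sqrt(43), which is 13/30 + (157/258)*sqrt(43).
List the singular points by increasing real part (a conjugate pair: the negative imaginary part first).

Radius of convergence at 0: -5/6 + (1/6)*sqrt(43).
At -6: a logarithmic branch point.
At -11/7: an algebraic (square-root) branch point.
At 5/6 - (1/6)*sqrt(43): a pole of order 1; residue 13/30 - (157/258)*sqrt(43).
At 5/6 + (1/6)*sqrt(43): a pole of order 1; residue 13/30 + (157/258)*sqrt(43).


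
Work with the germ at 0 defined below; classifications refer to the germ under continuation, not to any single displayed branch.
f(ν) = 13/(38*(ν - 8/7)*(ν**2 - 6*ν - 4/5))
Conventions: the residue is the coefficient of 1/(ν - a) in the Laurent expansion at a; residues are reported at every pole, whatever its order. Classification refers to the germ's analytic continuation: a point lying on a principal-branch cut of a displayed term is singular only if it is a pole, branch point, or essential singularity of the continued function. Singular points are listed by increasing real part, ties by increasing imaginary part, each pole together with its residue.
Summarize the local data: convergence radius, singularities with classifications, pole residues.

Denominator factor (ν - 8/7): pole of order 1 at 8/7, modulus 8/7.
Denominator factor (ν**2 - 6*ν - 4/5): discriminant 196/5, real irrational roots 3 + (7/5)*sqrt(5) and 3 - (7/5)*sqrt(5); poles of order 1, moduli 3 + (7/5)*sqrt(5) and -3 + (7/5)*sqrt(5).
The radius of convergence is the smallest modulus among the singular points: -3 + (7/5)*sqrt(5).
The factor ν**2 - 6*ν - 4/5 splits as (ν - a)(ν - a') with a = 3 - (7/5)*sqrt(5), a' = 3 + (7/5)*sqrt(5). At the order-1 pole a set g(ν) = (ν - a)*f(ν) = [13/(38*(ν - 8/7))] / (ν - a').
Simple pole: residue = g(a) at a = 3 - (7/5)*sqrt(5), which is 3185/118256 + (845/118256)*sqrt(5).
At the order-1 pole 8/7 set g(ν) = (ν - (8/7))*f(ν) = 13/(38*(ν**2 - 6*ν - 4/5)).
Simple pole: residue = g(a) at a = 8/7, which is -3185/59128.
The factor ν**2 - 6*ν - 4/5 splits as (ν - a)(ν - a') with a = 3 + (7/5)*sqrt(5), a' = 3 - (7/5)*sqrt(5). At the order-1 pole a set g(ν) = (ν - a)*f(ν) = [13/(38*(ν - 8/7))] / (ν - a').
Simple pole: residue = g(a) at a = 3 + (7/5)*sqrt(5), which is 3185/118256 - (845/118256)*sqrt(5).
List the singular points by increasing real part (a conjugate pair: the negative imaginary part first).

Radius of convergence at 0: -3 + (7/5)*sqrt(5).
At 3 - (7/5)*sqrt(5): a pole of order 1; residue 3185/118256 + (845/118256)*sqrt(5).
At 8/7: a pole of order 1; residue -3185/59128.
At 3 + (7/5)*sqrt(5): a pole of order 1; residue 3185/118256 - (845/118256)*sqrt(5).


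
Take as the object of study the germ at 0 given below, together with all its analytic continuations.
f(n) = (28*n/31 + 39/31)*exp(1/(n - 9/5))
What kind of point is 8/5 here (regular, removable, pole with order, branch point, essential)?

The point is a regular point.

There is no denominator, hence no pole anywhere.
The essential point of exp(1/(n - (9/5))) is 9/5, not 8/5.
So the germ continues analytically to 8/5.


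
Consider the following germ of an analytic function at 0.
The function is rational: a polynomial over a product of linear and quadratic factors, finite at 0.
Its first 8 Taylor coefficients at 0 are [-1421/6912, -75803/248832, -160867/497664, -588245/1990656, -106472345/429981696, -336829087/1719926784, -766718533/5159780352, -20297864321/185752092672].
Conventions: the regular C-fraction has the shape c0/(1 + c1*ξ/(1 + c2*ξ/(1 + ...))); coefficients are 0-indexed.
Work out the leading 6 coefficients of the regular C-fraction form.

Taylor coefficients (read off): a_0 = -1421/6912, a_1 = -75803/248832, a_2 = -160867/497664, a_3 = -588245/1990656, a_4 = -106472345/429981696, a_5 = -336829087/1719926784.
c0 = a_0 = -1421/6912. Peel one level at a time: if S = 1 + c*ξ/S' with S'(0) = 1, then c is the ξ-coefficient of S and S' = c*ξ/(S - 1).
S_1 = c0/f = 1 + (-1547/1044)*ξ + (679483/1089936)*ξ^2 + ...; c1 = -1547/1044.
S_2 = c1*ξ/(S_1 - 1) = 1 + (97069/230724)*ξ + (60907/390728)*ξ^2 + ...; c2 = 97069/230724.
S_3 = c2*ξ/(S_2 - 1) = 1 + (-324423/875602)*ξ + (3010867/188369328)*ξ^2 + ...; c3 = -324423/875602.
S_4 = c3*ξ/(S_3 - 1) = 1 + (22944883/531874728)*ξ + (1124299267/72085806144)*ξ^2 + ...; c4 = 22944883/531874728.
S_5 = c4*ξ/(S_4 - 1) = 1 + (-97069/268488)*ξ + ...; c5 = -97069/268488.

The regular C-fraction coefficients are [-1421/6912, -1547/1044, 97069/230724, -324423/875602, 22944883/531874728, -97069/268488].


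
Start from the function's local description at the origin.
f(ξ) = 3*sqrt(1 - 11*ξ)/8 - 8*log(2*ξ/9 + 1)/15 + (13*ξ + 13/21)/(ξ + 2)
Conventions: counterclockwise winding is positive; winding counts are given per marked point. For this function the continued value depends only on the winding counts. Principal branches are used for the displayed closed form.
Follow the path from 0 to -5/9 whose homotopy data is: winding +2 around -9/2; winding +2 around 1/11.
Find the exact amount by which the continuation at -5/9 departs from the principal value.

The rational part is single-valued and drops out of the difference; each branch term changes only by its own monodromy.
(3/8)*sqrt(1 - ξ/(1/11)): winding +2 is even, the square root returns to the same sheet, contribution 0.
(-8/15)*log(1 - ξ/(-9/2)): each positive loop around -9/2 adds 2*pi*i to the log, so winding +2 contributes (-8/15)*(2)*2*pi*i = -(32/15)*pi*i.
Summing the contributions at ξ = -5/9 gives -(32/15)*pi*i.

Continued minus principal equals -(32/15)*pi*i.


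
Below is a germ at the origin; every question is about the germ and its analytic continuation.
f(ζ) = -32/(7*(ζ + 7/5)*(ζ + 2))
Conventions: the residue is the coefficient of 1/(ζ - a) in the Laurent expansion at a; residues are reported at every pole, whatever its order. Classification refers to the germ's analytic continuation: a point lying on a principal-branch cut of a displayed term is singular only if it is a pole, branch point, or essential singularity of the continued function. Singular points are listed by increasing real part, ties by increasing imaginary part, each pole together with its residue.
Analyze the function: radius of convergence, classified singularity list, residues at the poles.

Radius of convergence at 0: 7/5.
At -2: a pole of order 1; residue 160/21.
At -7/5: a pole of order 1; residue -160/21.

Denominator factor (ζ + 2): pole of order 1 at -2, modulus 2.
Denominator factor (ζ + 7/5): pole of order 1 at -7/5, modulus 7/5.
The radius of convergence is the smallest modulus among the singular points: 7/5.
At the order-1 pole -2 set g(ζ) = (ζ - (-2))*f(ζ) = -32/(7*(ζ + 7/5)).
Simple pole: residue = g(a) at a = -2, which is 160/21.
At the order-1 pole -7/5 set g(ζ) = (ζ - (-7/5))*f(ζ) = -32/(7*(ζ + 2)).
Simple pole: residue = g(a) at a = -7/5, which is -160/21.
List the singular points by increasing real part (a conjugate pair: the negative imaginary part first).


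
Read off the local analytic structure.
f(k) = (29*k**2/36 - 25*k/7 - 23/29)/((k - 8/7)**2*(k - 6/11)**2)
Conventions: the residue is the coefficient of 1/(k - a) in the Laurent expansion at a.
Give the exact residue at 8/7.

At the order-2 pole 8/7 set g(k) = (k - (8/7))^2*f(k) = (29*k**2/36 - 25*k/7 - 23/29)/(k - 6/11)**2.
Order-2 pole: residue = g'(a); g'(8/7) = 65650123/2117058, so the residue is 65650123/2117058.

The residue is 65650123/2117058.


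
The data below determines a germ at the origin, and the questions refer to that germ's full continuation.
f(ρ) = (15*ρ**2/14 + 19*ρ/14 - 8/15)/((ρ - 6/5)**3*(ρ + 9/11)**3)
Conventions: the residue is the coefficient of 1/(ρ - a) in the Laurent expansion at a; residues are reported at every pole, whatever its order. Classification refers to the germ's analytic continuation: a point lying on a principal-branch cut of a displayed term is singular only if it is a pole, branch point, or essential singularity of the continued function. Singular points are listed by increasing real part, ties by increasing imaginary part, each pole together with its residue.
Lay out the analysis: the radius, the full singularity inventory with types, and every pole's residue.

Radius of convergence at 0: 9/11.
At -9/11: a pole of order 3; residue 12658641875/117954070857.
At 6/5: a pole of order 3; residue -12658641875/117954070857.

Denominator factor (ρ - 6/5)^3: pole of order 3 at 6/5, modulus 6/5.
Denominator factor (ρ + 9/11)^3: pole of order 3 at -9/11, modulus 9/11.
The radius of convergence is the smallest modulus among the singular points: 9/11.
At the order-3 pole -9/11 set g(ρ) = (ρ - (-9/11))^3*f(ρ) = (15*ρ**2/14 + 19*ρ/14 - 8/15)/(ρ - 6/5)**3.
Order-3 pole: residue = g''(a)/2; g''(-9/11) = 25317283750/117954070857, so the residue is 12658641875/117954070857.
At the order-3 pole 6/5 set g(ρ) = (ρ - (6/5))^3*f(ρ) = (15*ρ**2/14 + 19*ρ/14 - 8/15)/(ρ + 9/11)**3.
Order-3 pole: residue = g''(a)/2; g''(6/5) = -25317283750/117954070857, so the residue is -12658641875/117954070857.
List the singular points by increasing real part (a conjugate pair: the negative imaginary part first).


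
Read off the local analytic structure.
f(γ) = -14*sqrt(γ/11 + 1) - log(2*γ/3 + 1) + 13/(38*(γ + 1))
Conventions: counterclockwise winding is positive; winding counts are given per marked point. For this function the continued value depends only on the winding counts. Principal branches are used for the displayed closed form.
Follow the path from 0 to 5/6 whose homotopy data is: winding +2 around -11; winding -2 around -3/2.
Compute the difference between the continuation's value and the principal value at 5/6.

Continued minus principal equals (4)*pi*i.

The rational part is single-valued and drops out of the difference; each branch term changes only by its own monodromy.
(-14)*sqrt(1 - γ/(-11)): winding +2 is even, the square root returns to the same sheet, contribution 0.
(-1)*log(1 - γ/(-3/2)): each positive loop around -3/2 adds 2*pi*i to the log, so winding -2 contributes (-1)*(-2)*2*pi*i = (4)*pi*i.
Summing the contributions at γ = 5/6 gives (4)*pi*i.


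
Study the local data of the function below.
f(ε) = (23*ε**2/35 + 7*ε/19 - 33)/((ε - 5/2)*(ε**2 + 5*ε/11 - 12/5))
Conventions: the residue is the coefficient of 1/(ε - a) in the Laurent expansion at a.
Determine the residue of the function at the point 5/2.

At the order-1 pole 5/2 set g(ε) = (ε - (5/2))*f(ε) = (23*ε**2/35 + 7*ε/19 - 33)/(ε**2 + 5*ε/11 - 12/5).
Simple pole: residue = g(a) at a = 5/2, which is -818455/145901.

The residue is -818455/145901.


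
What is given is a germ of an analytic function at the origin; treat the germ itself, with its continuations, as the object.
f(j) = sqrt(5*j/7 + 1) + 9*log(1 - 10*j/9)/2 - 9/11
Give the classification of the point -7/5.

The term (1)*sqrt(1 - j/(-7/5)) has argument 1 - -7/5/(-7/5) = 0 at -7/5: a square-root (algebraic, two-sheeted) branch point; the remaining terms are analytic or single-valued there.

The point is an algebraic (square-root) branch point.


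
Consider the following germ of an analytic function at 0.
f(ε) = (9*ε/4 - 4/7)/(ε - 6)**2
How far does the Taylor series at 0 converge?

The radius of convergence is 6.

Denominator factor (ε - 6)^2: pole of order 2 at 6, modulus 6.
The radius of convergence is the smallest modulus among the singular points: 6.


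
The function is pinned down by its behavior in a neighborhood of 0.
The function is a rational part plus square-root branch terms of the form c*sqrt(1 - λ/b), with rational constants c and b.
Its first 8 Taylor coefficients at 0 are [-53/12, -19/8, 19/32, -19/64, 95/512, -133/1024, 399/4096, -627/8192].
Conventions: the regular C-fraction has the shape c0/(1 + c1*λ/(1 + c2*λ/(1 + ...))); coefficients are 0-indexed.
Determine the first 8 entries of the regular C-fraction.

The regular C-fraction coefficients are [-53/12, -57/106, 167/212, 53/668, 281/668, 167/1124, 395/1124, 281/1580].

Taylor coefficients (read off): a_0 = -53/12, a_1 = -19/8, a_2 = 19/32, a_3 = -19/64, a_4 = 95/512, a_5 = -133/1024, a_6 = 399/4096, a_7 = -627/8192.
c0 = a_0 = -53/12. Peel one level at a time: if S = 1 + c*λ/S' with S'(0) = 1, then c is the λ-coefficient of S and S' = c*λ/(S - 1).
S_1 = c0/f = 1 + (-57/106)*λ + (9519/22472)*λ^2 + ...; c1 = -57/106.
S_2 = c1*λ/(S_1 - 1) = 1 + (167/212)*λ + (-1/16)*λ^2 + ...; c2 = 167/212.
S_3 = c2*λ/(S_2 - 1) = 1 + (53/668)*λ + (-14893/446224)*λ^2 + ...; c3 = 53/668.
S_4 = c3*λ/(S_3 - 1) = 1 + (281/668)*λ + (-1/16)*λ^2 + ...; c4 = 281/668.
S_5 = c4*λ/(S_4 - 1) = 1 + (167/1124)*λ + (-65965/1263376)*λ^2 + ...; c5 = 167/1124.
S_6 = c5*λ/(S_5 - 1) = 1 + (395/1124)*λ + (-1/16)*λ^2 + ...; c6 = 395/1124.
S_7 = c6*λ/(S_6 - 1) = 1 + (281/1580)*λ + ...; c7 = 281/1580.


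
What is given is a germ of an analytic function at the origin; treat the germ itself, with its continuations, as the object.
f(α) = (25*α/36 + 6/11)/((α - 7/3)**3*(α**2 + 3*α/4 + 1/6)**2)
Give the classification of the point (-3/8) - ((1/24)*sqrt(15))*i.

The denominator factor α**2 + 3*α/4 + 1/6 vanishes at (-3/8) - ((1/24)*sqrt(15))*i and appears to the power 2; the numerator there equals (301/1056) - ((25/864)*sqrt(15))*i, nonzero, and no other factor vanishes.
Hence a pole whose order is the multiplicity, 2.

The point is a pole of order 2.


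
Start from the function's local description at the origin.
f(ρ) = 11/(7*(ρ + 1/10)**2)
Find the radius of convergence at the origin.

The radius of convergence is 1/10.

Denominator factor (ρ + 1/10)^2: pole of order 2 at -1/10, modulus 1/10.
The radius of convergence is the smallest modulus among the singular points: 1/10.


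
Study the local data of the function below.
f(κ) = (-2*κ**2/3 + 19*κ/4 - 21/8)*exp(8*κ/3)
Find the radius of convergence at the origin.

The radius of convergence is infinite.

The factor exp(8*κ/3) is entire and contributes no finite singular point.
The polynomial part has no poles.
No finite singular points: the Taylor series at 0 converges everywhere.


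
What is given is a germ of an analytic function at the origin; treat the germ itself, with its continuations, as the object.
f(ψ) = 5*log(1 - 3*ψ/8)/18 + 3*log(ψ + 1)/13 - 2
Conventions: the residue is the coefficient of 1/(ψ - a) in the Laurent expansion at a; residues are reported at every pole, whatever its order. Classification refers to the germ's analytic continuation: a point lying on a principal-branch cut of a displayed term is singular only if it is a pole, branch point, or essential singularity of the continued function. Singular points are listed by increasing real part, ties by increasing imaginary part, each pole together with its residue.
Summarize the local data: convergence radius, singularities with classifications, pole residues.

Branch term (3/13)*log(1 - ψ/(-1)): its argument vanishes at ψ = -1, a logarithmic branch point, modulus 1.
Branch term (5/18)*log(1 - ψ/(8/3)): its argument vanishes at ψ = 8/3, a logarithmic branch point, modulus 8/3.
The radius of convergence is the smallest modulus among the singular points: 1.
List the singular points by increasing real part (a conjugate pair: the negative imaginary part first).

Radius of convergence at 0: 1.
At -1: a logarithmic branch point.
At 8/3: a logarithmic branch point.


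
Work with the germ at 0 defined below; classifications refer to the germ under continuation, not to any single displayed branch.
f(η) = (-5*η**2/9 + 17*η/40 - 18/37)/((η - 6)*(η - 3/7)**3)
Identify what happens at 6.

The point is a pole of order 1.

The denominator factor η - 6 vanishes at 6 and appears to the power 1; the numerator there equals -13273/740, nonzero, and no other factor vanishes.
Hence a pole whose order is the multiplicity, 1.


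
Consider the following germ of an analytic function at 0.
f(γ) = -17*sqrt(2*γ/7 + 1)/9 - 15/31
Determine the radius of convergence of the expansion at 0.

Branch term (-17/9)*sqrt(1 - γ/(-7/2)): its argument vanishes at γ = -7/2, a square-root branch point, modulus 7/2.
The radius of convergence is the smallest modulus among the singular points: 7/2.

The radius of convergence is 7/2.


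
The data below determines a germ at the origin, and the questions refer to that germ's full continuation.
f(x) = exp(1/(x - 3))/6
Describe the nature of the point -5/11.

There is no denominator, hence no pole anywhere.
The essential point of exp(1/(x - (3))) is 3, not -5/11.
So the germ continues analytically to -5/11.

The point is a regular point.


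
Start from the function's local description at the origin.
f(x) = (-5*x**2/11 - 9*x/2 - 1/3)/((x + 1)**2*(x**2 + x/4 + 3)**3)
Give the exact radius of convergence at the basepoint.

The radius of convergence is 1.

Denominator factor (x + 1)^2: pole of order 2 at -1, modulus 1.
Denominator factor (x**2 + x/4 + 3)^3: discriminant -191/16, complex-conjugate roots (-1/8) + ((1/8)*sqrt(191))*i and (-1/8) - ((1/8)*sqrt(191))*i; poles of order 3, moduli sqrt(3) and sqrt(3).
The radius of convergence is the smallest modulus among the singular points: 1.


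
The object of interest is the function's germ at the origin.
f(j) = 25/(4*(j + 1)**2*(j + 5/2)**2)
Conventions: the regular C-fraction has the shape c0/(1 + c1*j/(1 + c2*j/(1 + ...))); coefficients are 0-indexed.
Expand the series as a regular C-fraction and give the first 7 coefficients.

The regular C-fraction coefficients are [1, 14/5, -69/70, 2801/4830, -35560/193269, 131376/355727, -2801/60452].

Taylor coefficients (expand at 0): a_0 = 1, a_1 = -14/5, a_2 = 127/25, a_3 = -952/125, a_4 = 257/25, a_5 = -40642/3125, a_6 = 246243/15625.
c0 = a_0 = 1. Peel one level at a time: if S = 1 + c*j/S' with S'(0) = 1, then c is the j-coefficient of S and S' = c*j/(S - 1).
S_1 = c0/f = 1 + (14/5)*j + (69/25)*j^2 + ...; c1 = 14/5.
S_2 = c1*j/(S_1 - 1) = 1 + (-69/70)*j + (2801/4900)*j^2 + ...; c2 = -69/70.
S_3 = c2*j/(S_2 - 1) = 1 + (2801/4830)*j + (508/4761)*j^2 + ...; c3 = 2801/4830.
S_4 = c3*j/(S_3 - 1) = 1 + (-35560/193269)*j + (533120/7845601)*j^2 + ...; c4 = -35560/193269.
S_5 = c4*j/(S_4 - 1) = 1 + (131376/355727)*j + (276/16129)*j^2 + ...; c5 = 131376/355727.
S_6 = c5*j/(S_5 - 1) = 1 + (-2801/60452)*j + ...; c6 = -2801/60452.


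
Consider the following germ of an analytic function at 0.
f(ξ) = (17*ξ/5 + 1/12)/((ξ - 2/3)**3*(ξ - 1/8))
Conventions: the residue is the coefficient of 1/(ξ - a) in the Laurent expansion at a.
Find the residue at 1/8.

At the order-1 pole 1/8 set g(ξ) = (ξ - (1/8))*f(ξ) = (17*ξ/5 + 1/12)/(ξ - 2/3)**3.
Simple pole: residue = g(a) at a = 1/8, which is -35136/10985.

The residue is -35136/10985.


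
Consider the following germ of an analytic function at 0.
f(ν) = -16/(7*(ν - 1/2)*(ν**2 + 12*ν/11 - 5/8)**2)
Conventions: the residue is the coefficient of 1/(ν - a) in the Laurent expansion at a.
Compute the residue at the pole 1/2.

At the order-1 pole 1/2 set g(ν) = (ν - (1/2))*f(ν) = -16/(7*(ν**2 + 12*ν/11 - 5/8)**2).
Simple pole: residue = g(a) at a = 1/2, which is -123904/1575.

The residue is -123904/1575.


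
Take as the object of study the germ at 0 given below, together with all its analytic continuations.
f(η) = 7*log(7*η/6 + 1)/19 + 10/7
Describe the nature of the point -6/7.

The point is a logarithmic branch point.

The term (7/19)*log(1 - η/(-6/7)) has argument 1 - -6/7/(-6/7) = 0 at -6/7: a logarithmic (infinitely-sheeted) branch point; the remaining terms are analytic or single-valued there.


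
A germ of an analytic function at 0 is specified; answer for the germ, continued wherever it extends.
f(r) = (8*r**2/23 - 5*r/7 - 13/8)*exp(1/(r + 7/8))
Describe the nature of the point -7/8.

The point is an essential singularity.

The exponent 1/(r - (-7/8)) has a pole at -7/8, so exp(1/(r - (-7/8))) takes every nonzero value near it: an essential singularity (not a pole of any order).


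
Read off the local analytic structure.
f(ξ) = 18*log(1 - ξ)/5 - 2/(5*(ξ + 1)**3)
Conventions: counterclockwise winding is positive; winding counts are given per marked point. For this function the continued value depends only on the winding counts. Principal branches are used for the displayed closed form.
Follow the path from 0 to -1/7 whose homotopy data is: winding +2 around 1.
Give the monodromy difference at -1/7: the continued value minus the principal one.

Continued minus principal equals (72/5)*pi*i.

The rational part is single-valued and drops out of the difference; each branch term changes only by its own monodromy.
(18/5)*log(1 - ξ/(1)): each positive loop around 1 adds 2*pi*i to the log, so winding +2 contributes (18/5)*(2)*2*pi*i = (72/5)*pi*i.
Summing the contributions at ξ = -1/7 gives (72/5)*pi*i.


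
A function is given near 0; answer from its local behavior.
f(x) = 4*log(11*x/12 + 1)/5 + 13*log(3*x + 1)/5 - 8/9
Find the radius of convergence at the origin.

The radius of convergence is 1/3.

Branch term (4/5)*log(1 - x/(-12/11)): its argument vanishes at x = -12/11, a logarithmic branch point, modulus 12/11.
Branch term (13/5)*log(1 - x/(-1/3)): its argument vanishes at x = -1/3, a logarithmic branch point, modulus 1/3.
The radius of convergence is the smallest modulus among the singular points: 1/3.


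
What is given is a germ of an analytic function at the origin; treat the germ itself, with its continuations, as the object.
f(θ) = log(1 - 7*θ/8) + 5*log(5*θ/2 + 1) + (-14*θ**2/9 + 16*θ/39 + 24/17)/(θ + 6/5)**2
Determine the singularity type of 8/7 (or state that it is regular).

The point is a logarithmic branch point.

The term (1)*log(1 - θ/(8/7)) has argument 1 - 8/7/(8/7) = 0 at 8/7: a logarithmic (infinitely-sheeted) branch point; the remaining terms are analytic or single-valued there.


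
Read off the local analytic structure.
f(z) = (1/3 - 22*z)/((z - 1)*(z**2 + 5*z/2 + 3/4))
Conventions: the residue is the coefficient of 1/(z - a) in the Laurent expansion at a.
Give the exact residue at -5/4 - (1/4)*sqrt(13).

The factor z**2 + 5*z/2 + 3/4 splits as (z - a)(z - a') with a = -5/4 - (1/4)*sqrt(13), a' = -5/4 + (1/4)*sqrt(13). At the order-1 pole a set g(z) = (z - a)*f(z) = [(1/3 - 22*z)/(z - 1)] / (z - a').
Simple pole: residue = g(a) at a = -5/4 - (1/4)*sqrt(13), which is 130/51 + (358/221)*sqrt(13).

The residue is 130/51 + (358/221)*sqrt(13).


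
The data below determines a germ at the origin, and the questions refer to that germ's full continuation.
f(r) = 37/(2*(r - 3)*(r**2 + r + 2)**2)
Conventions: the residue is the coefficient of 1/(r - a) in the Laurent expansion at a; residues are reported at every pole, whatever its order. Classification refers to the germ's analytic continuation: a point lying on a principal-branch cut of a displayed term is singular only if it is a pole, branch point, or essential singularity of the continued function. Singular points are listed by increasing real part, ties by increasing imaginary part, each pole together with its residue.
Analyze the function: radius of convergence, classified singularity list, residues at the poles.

Radius of convergence at 0: sqrt(2).
At (-1/2) - ((1/2)*sqrt(7))*i: a pole of order 2; residue (-37/784) - ((185/784)*sqrt(7))*i.
At (-1/2) + ((1/2)*sqrt(7))*i: a pole of order 2; residue (-37/784) + ((185/784)*sqrt(7))*i.
At 3: a pole of order 1; residue 37/392.


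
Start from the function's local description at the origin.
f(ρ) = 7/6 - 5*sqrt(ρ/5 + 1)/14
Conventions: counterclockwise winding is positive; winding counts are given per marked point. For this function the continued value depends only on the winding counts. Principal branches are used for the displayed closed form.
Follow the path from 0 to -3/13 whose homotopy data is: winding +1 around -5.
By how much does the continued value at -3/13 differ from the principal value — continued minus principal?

Continued minus principal equals (1/91)*sqrt(4030).

The rational part is single-valued and drops out of the difference; each branch term changes only by its own monodromy.
(-5/14)*sqrt(1 - ρ/(-5)): winding +1 is odd, the square root flips sign, contributing -2*(-5/14)*sqrt(1 - (-3/13)/(-5)) = -2*(-5/14)*sqrt(62/65) = (1/91)*sqrt(4030).
Summing the contributions at ρ = -3/13 gives (1/91)*sqrt(4030).


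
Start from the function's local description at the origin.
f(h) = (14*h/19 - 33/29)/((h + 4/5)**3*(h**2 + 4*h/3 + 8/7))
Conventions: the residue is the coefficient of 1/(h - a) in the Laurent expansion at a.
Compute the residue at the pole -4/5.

The residue is 12508248375/3661214272.

At the order-3 pole -4/5 set g(h) = (h - (-4/5))^3*f(h) = (14*h/19 - 33/29)/(h**2 + 4*h/3 + 8/7).
Order-3 pole: residue = g''(a)/2; g''(-4/5) = 12508248375/1830607136, so the residue is 12508248375/3661214272.


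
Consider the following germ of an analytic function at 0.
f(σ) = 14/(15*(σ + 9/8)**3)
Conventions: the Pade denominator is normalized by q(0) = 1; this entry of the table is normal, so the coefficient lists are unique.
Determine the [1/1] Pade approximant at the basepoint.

The Pade approximant has numerator coefficients [7168/10935, -57344/98415]; denominator coefficients [1, 16/9].

Taylor coefficients needed (expand at 0): a_0 = 7168/10935, a_1 = -57344/32805, a_2 = 917504/295245.
Write the denominator as Q(σ) = 1 + q1*σ. Requiring Q*f - P = O(σ^3) with deg P <= 1 kills the coefficients of σ^2..σ^2 in Q*f:
  σ^2: a_2 + q1*a_1 = 0, i.e. 917504/295245 + (-57344/32805)*q1 = 0.
Solving this linear system: q1 = 16/9.
The numerator is Q*f truncated at degree 1: P0 = a_0 = 7168/10935; P1 = a_1 + q1*a_0 = -57344/98415.


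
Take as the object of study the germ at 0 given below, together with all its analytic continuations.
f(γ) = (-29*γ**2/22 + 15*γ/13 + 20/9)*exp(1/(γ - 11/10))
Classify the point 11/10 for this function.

The point is an essential singularity.

The exponent 1/(γ - (11/10)) has a pole at 11/10, so exp(1/(γ - (11/10))) takes every nonzero value near it: an essential singularity (not a pole of any order).


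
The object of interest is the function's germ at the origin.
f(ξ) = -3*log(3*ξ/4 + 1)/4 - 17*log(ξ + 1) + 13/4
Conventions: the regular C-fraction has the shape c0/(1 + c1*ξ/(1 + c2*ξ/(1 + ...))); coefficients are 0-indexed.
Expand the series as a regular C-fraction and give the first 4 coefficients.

Taylor coefficients (expand at 0): a_0 = 13/4, a_1 = -281/16, a_2 = 1115/128, a_3 = -4433/768.
c0 = a_0 = 13/4. Peel one level at a time: if S = 1 + c*ξ/S' with S'(0) = 1, then c is the ξ-coefficient of S and S' = c*ξ/(S - 1).
S_1 = c0/f = 1 + (281/52)*ξ + (143427/5408)*ξ^2 + ...; c1 = 281/52.
S_2 = c1*ξ/(S_1 - 1) = 1 + (-143427/29224)*ξ + (-1253017/15160512)*ξ^2 + ...; c2 = -143427/29224.
S_3 = c2*ξ/(S_2 - 1) = 1 + (-16289221/967271688)*ξ + ...; c3 = -16289221/967271688.

The regular C-fraction coefficients are [13/4, 281/52, -143427/29224, -16289221/967271688].


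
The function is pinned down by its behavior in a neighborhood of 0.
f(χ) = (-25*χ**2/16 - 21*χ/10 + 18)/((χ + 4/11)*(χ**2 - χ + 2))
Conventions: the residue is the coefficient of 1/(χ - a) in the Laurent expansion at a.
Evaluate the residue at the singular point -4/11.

At the order-1 pole -4/11 set g(χ) = (χ - (-4/11))*f(χ) = (-25*χ**2/16 - 21*χ/10 + 18)/(χ**2 - χ + 2).
Simple pole: residue = g(a) at a = -4/11, which is 11227/1510.

The residue is 11227/1510.


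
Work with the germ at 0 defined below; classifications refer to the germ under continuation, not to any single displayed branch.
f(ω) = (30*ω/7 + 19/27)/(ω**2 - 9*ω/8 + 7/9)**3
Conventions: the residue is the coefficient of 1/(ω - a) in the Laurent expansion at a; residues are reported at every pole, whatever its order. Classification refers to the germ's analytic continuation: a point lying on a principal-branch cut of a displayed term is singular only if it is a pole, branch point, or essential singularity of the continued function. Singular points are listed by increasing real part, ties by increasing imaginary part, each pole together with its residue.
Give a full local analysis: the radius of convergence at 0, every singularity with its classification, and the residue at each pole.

Radius of convergence at 0: (1/3)*sqrt(7).
At (9/16) - ((1/48)*sqrt(1063))*i: a pole of order 3; residue ((1041555456/8408099329)*sqrt(1063))*i.
At (9/16) + ((1/48)*sqrt(1063))*i: a pole of order 3; residue -((1041555456/8408099329)*sqrt(1063))*i.


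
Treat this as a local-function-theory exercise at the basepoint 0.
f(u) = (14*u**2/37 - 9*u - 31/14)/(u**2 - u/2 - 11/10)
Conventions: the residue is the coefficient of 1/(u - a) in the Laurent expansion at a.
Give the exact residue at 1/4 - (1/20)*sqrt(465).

The factor u**2 - u/2 - 11/10 splits as (u - a)(u - a') with a = 1/4 - (1/20)*sqrt(465), a' = 1/4 + (1/20)*sqrt(465). At the order-1 pole a set g(u) = (u - a)*f(u) = [14*u**2/37 - 9*u - 31/14] / (u - a').
Simple pole: residue = g(a) at a = 1/4 - (1/20)*sqrt(465), which is -163/37 + (3454/40145)*sqrt(465).

The residue is -163/37 + (3454/40145)*sqrt(465).


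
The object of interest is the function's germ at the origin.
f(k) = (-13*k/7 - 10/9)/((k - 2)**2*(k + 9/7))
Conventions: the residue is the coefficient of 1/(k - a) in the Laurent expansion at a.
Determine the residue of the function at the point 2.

The residue is -563/4761.

At the order-2 pole 2 set g(k) = (k - (2))^2*f(k) = (-13*k/7 - 10/9)/(k + 9/7).
Order-2 pole: residue = g'(a); g'(2) = -563/4761, so the residue is -563/4761.


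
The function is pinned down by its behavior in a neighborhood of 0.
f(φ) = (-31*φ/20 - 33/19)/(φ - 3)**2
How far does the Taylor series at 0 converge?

The radius of convergence is 3.

Denominator factor (φ - 3)^2: pole of order 2 at 3, modulus 3.
The radius of convergence is the smallest modulus among the singular points: 3.


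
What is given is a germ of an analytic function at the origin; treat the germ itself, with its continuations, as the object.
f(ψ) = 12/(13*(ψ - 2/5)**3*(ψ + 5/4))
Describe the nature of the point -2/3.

The point is a regular point.

Denominator factors: ψ - 2/5 = -16/15 at ψ = -2/3; ψ + 5/4 = 7/12 at ψ = -2/3 — none vanishes.
So the germ continues analytically to -2/3.


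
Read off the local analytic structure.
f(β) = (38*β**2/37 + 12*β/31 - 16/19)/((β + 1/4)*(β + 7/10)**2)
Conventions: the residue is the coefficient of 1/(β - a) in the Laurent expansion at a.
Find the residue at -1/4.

At the order-1 pole -1/4 set g(β) = (β - (-1/4))*f(β) = (38*β**2/37 + 12*β/31 - 16/19)/(β + 7/10)**2.
Simple pole: residue = g(a) at a = -1/4, which is -7624850/1765233.

The residue is -7624850/1765233.


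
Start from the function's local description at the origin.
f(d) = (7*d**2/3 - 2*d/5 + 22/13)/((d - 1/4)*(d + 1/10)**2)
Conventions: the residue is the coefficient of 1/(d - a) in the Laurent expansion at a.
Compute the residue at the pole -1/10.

The residue is -7552/637.

At the order-2 pole -1/10 set g(d) = (d - (-1/10))^2*f(d) = (7*d**2/3 - 2*d/5 + 22/13)/(d - 1/4).
Order-2 pole: residue = g'(a); g'(-1/10) = -7552/637, so the residue is -7552/637.


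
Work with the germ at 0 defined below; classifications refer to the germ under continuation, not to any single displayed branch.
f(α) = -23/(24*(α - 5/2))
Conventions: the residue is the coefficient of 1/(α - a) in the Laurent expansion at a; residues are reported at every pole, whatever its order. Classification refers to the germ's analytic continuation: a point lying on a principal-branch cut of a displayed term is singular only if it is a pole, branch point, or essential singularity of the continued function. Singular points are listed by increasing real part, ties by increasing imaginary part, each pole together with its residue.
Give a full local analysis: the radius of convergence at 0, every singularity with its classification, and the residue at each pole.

Radius of convergence at 0: 5/2.
At 5/2: a pole of order 1; residue -23/24.

Denominator factor (α - 5/2): pole of order 1 at 5/2, modulus 5/2.
The radius of convergence is the smallest modulus among the singular points: 5/2.
At the order-1 pole 5/2 set g(α) = (α - (5/2))*f(α) = -23/24.
Simple pole: residue = g(a) at a = 5/2, which is -23/24.
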